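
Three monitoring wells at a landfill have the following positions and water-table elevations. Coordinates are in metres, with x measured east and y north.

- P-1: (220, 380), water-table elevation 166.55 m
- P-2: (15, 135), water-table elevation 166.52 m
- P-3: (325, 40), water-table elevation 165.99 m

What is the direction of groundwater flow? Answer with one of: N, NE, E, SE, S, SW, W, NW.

SE

With h = a·x + b·y + c and P-1 as origin, the differences give:
  (-205)·a + (-245)·b = -0.03
  105·a + (-340)·b = -0.56
Eliminate b (×(-340) and ×(-245), subtract): 95425·a = -127.000 → a = ∂h/∂x = -0.001331
Back-substitute: b = ∂h/∂y = +0.001236.
Flow = −∇h = (+0.001331 east, -0.001236 north), which points southeast.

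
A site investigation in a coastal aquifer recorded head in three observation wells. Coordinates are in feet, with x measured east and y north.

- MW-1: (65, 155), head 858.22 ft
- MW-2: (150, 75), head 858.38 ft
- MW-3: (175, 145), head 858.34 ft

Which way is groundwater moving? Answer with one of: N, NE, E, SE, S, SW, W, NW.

With h = a·x + b·y + c and MW-1 as origin, the differences give:
  85·a + (-80)·b = +0.16
  110·a + (-10)·b = +0.12
Eliminate b (×(-10) and ×(-80), subtract): 7950·a = 8.000 → a = ∂h/∂x = +0.001006
Back-substitute: b = ∂h/∂y = -0.0009308.
Flow = −∇h = (-0.001006 east, +0.0009308 north), which points northwest.

NW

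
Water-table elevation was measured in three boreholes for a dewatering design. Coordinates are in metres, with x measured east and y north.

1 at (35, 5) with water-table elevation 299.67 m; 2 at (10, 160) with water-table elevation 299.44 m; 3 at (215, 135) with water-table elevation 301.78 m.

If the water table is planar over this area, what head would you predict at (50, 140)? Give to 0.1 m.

With h = a·x + b·y + c and 1 as origin, the differences give:
  (-25)·a + 155·b = -0.23
  180·a + 130·b = +2.11
Eliminate b (×130 and ×155, subtract): -31150·a = -356.950 → a = ∂h/∂x = +0.01146
Back-substitute: b = ∂h/∂y = +0.0003644.
h(50, 140) = 299.67 + (+0.01146)·(15) + (+0.0003644)·(135) = 299.67 +0.172 +0.049 = 299.891 m.

299.9 m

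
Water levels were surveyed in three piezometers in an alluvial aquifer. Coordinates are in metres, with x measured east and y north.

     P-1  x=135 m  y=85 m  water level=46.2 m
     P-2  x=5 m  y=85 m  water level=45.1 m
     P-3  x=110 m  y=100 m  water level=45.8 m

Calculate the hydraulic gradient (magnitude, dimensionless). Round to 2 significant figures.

With h = a·x + b·y + c and P-1 as origin, the differences give:
  (-130)·a + 0·b = -1.1
  (-25)·a + 15·b = -0.4
Eliminate b (×15 and ×0, subtract): -1950·a = -16.50 → a = ∂h/∂x = +0.008462
Back-substitute: b = ∂h/∂y = -0.01256.
|∇h| = √(0.008462² + -0.01256²) = 0.01514

0.015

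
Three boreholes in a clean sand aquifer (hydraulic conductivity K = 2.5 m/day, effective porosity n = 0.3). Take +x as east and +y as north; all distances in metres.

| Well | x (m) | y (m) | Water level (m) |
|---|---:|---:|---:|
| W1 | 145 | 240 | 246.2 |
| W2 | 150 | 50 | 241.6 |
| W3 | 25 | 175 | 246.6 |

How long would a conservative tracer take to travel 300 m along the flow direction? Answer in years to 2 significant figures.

Three-point gradient (reference W1): Δ to W2 = (5, -190, -4.6), Δ to W3 = (-120, -65, +0.4).
∂h/∂x = -0.01622, ∂h/∂y = +0.02378 (det = -23125).
|∇h| = √(-0.01622² + 0.02378²) = 0.02879
Seepage velocity v = K·i/n = 2.5 × 0.02879 / 0.3 = 0.2399 m/day.
t = 300 / 0.2399 = 1251 days = 3.43 years.

3.4 years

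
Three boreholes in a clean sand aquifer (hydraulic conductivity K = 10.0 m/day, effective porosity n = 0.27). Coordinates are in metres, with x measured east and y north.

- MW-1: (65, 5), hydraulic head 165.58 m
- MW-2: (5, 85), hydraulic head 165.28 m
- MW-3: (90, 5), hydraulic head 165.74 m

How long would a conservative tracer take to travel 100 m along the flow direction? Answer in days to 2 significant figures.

Differences from MW-1: to MW-2 (Δx, Δy, Δh) = (-60, 80, -0.30); to MW-3 = (25, 0, +0.16).
Determinant of the coordinate differences = (-60)·0 − 25·80 = -2000.
∂h/∂x = [(-0.30)·0 − (+0.16)·80] / -2000 = +0.006400
∂h/∂y = [(-60)·(+0.16) − 25·(-0.30)] / -2000 = +0.001050
|∇h| = √(0.006400² + 0.001050²) = 0.006486
Seepage velocity v = K·i/n = 10.0 × 0.006486 / 0.27 = 0.2402 m/day.
t = 100 / 0.2402 = 416.3 days.

420 days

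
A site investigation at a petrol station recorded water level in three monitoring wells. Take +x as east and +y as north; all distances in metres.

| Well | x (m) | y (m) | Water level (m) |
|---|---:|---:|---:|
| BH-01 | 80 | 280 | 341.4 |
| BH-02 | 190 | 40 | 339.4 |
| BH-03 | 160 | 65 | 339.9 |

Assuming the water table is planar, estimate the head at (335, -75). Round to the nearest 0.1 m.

With h = a·x + b·y + c and BH-01 as origin, the differences give:
  110·a + (-240)·b = -2.0
  80·a + (-215)·b = -1.5
Eliminate b (×(-215) and ×(-240), subtract): -4450·a = 70.00 → a = ∂h/∂x = -0.01573
Back-substitute: b = ∂h/∂y = +0.001124.
h(335, -75) = 341.4 + (-0.01573)·(255) + (+0.001124)·(-355) = 341.4 -4.011 -0.399 = 336.990 m.

337.0 m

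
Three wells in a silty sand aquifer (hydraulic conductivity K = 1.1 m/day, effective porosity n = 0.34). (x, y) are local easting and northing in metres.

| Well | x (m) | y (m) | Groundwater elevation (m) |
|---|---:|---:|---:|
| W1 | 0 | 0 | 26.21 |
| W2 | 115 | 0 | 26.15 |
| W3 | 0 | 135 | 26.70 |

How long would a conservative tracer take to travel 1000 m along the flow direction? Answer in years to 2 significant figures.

∂h/∂x = (26.15 − 26.21) / (115 − 0) = -0.0005217
∂h/∂y = (26.70 − 26.21) / (135 − 0) = +0.003630
|∇h| = √(-0.0005217² + 0.003630²) = 0.003667
Seepage velocity v = K·i/n = 1.1 × 0.003667 / 0.34 = 0.01186 m/day.
t = 1000 / 0.01186 = 8.432e+04 days = 231 years.

230 years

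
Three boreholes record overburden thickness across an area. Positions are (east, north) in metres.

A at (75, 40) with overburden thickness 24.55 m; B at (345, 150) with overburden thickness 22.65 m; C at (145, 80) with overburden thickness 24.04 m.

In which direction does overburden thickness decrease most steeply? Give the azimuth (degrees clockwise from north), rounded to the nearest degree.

Taking A as reference: B−A = (270, 110, -1.90); C−A = (70, 40, -0.51).
Solve a·Δx + b·Δy = Δd: det = 270·40 − 70·110 = 3100.
∂d/∂x = [(-1.90)·40 − (-0.51)·110] / 3100 = -0.006419
∂d/∂y = [270·(-0.51) − 70·(-1.90)] / 3100 = -0.001516
Steepest decrease is along −∇f: components (+0.006419 E, +0.001516 N).
Azimuth = atan2(+0.006419, +0.001516) = 76.7° ≈ 077°.

077°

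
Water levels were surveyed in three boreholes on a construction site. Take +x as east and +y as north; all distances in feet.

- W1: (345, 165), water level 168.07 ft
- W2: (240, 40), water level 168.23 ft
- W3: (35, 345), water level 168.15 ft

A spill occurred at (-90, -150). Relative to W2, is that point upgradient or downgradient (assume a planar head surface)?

Taking W1 as reference: W2−W1 = (-105, -125, +0.16); W3−W1 = (-310, 180, +0.08).
Solve a·Δx + b·Δy = Δh: det = (-105)·180 − (-310)·(-125) = -57650.
∂h/∂x = [(+0.16)·180 − (+0.08)·(-125)] / -57650 = -0.0006730
∂h/∂y = [(-105)·(+0.08) − (-310)·(+0.16)] / -57650 = -0.0007147
Head at (-90, -150) = 168.07 + (-0.0006730)·(-435) + (-0.0007147)·(-315) = 168.59 ft.
That is higher than the 168.23 ft at W2, so the point is upgradient.

upgradient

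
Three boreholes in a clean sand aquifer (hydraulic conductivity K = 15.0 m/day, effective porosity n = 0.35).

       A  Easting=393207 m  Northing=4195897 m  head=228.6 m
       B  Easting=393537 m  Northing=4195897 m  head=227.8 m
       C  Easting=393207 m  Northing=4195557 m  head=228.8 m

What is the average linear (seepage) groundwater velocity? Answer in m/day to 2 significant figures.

∂h/∂x = (227.8 − 228.6) / (393537 − 393207) = -0.002424
∂h/∂y = (228.8 − 228.6) / (4195557 − 4195897) = -0.0005882
|∇h| = √(-0.002424² + -0.0005882²) = 0.002494
Seepage velocity v = K·i/n = 15.0 × 0.002494 / 0.35 = 0.1069 m/day.

0.11 m/day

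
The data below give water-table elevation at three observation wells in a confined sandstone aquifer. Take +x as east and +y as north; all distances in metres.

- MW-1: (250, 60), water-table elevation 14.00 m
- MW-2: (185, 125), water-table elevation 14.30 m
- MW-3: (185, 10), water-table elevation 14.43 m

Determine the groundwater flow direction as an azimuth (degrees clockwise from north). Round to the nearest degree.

079°

With h = a·x + b·y + c and MW-1 as origin, the differences give:
  (-65)·a + 65·b = +0.30
  (-65)·a + (-50)·b = +0.43
Eliminate b (×(-50) and ×65, subtract): 7475·a = -42.950 → a = ∂h/∂x = -0.005746
Back-substitute: b = ∂h/∂y = -0.001130.
Flow direction (−∇h) has components (+0.005746 E, +0.001130 N).
Azimuth = atan2(E, N) = atan2(+0.005746, +0.001130) = 78.9° ≈ 079°.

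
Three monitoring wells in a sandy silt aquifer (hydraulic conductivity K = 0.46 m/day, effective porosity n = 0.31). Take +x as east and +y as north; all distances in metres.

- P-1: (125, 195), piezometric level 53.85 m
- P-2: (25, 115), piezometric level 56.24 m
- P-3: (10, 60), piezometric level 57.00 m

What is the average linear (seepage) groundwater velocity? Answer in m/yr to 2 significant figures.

10 m/yr

Taking P-1 as reference: P-2−P-1 = (-100, -80, +2.39); P-3−P-1 = (-115, -135, +3.15).
Solve a·Δx + b·Δy = Δh: det = (-100)·(-135) − (-115)·(-80) = 4300.
∂h/∂x = [(+2.39)·(-135) − (+3.15)·(-80)] / 4300 = -0.01643
∂h/∂y = [(-100)·(+3.15) − (-115)·(+2.39)] / 4300 = -0.009337
|∇h| = √(-0.01643² + -0.009337²) = 0.0189
Seepage velocity v = K·i/n = 0.46 × 0.0189 / 0.31 = 0.02805 m/day = 10.25 m/yr.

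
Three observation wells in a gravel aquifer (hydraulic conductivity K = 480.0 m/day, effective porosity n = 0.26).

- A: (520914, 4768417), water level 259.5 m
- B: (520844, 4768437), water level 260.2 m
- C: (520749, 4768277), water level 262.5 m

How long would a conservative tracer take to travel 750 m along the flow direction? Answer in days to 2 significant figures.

29 days

Three-point gradient (reference A): Δ to B = (-70, 20, +0.7), Δ to C = (-165, -140, +3.0).
∂h/∂x = -0.01206, ∂h/∂y = -0.007214 (det = 13100).
|∇h| = √(-0.01206² + -0.007214²) = 0.01405
Seepage velocity v = K·i/n = 480.0 × 0.01405 / 0.26 = 25.94 m/day.
t = 750 / 25.94 = 28.91 days.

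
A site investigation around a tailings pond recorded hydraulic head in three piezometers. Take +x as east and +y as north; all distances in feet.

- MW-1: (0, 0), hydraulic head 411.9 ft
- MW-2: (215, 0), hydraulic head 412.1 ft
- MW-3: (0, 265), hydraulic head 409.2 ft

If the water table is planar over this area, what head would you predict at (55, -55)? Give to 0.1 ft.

∂h/∂x = (412.1 − 411.9) / (215 − 0) = +0.0009302
∂h/∂y = (409.2 − 411.9) / (265 − 0) = -0.01019
h(55, -55) = 411.9 + (+0.0009302)·(55) + (-0.01019)·(-55) = 411.9 +0.051 +0.560 = 412.512 ft.

412.5 ft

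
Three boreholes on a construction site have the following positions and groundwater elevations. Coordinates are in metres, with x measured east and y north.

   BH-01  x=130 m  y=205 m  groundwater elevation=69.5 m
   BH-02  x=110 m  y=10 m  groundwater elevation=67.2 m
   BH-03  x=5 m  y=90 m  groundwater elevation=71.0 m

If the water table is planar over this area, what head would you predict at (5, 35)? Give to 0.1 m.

Taking BH-01 as reference: BH-02−BH-01 = (-20, -195, -2.3); BH-03−BH-01 = (-125, -115, +1.5).
Determinant of the coordinate differences = (-20)·(-115) − (-125)·(-195) = -22075.
∂h/∂x = [(-2.3)·(-115) − (+1.5)·(-195)] / -22075 = -0.02523
∂h/∂y = [(-20)·(+1.5) − (-125)·(-2.3)] / -22075 = +0.01438
h(5, 35) = 69.5 + (-0.02523)·(-125) + (+0.01438)·(-170) = 69.5 +3.154 -2.445 = 70.209 m.

70.2 m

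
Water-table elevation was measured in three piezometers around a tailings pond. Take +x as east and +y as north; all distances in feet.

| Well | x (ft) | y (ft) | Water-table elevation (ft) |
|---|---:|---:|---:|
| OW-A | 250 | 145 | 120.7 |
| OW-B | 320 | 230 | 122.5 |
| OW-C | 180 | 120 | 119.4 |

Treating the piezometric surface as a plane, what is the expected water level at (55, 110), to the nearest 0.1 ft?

117.4 ft

With h = a·x + b·y + c and OW-A as origin, the differences give:
  70·a + 85·b = +1.8
  (-70)·a + (-25)·b = -1.3
Eliminate b (×(-25) and ×85, subtract): 4200·a = 65.50 → a = ∂h/∂x = +0.01560
Back-substitute: b = ∂h/∂y = +0.008333.
h(55, 110) = 120.7 + (+0.01560)·(-195) + (+0.008333)·(-35) = 120.7 -3.041 -0.292 = 117.367 ft.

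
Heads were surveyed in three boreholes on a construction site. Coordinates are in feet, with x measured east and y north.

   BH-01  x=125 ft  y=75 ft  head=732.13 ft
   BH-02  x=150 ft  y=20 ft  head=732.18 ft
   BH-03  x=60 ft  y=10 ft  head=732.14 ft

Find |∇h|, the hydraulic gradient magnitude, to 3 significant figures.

Taking BH-01 as reference: BH-02−BH-01 = (25, -55, +0.05); BH-03−BH-01 = (-65, -65, +0.01).
Determinant of the coordinate differences = 25·(-65) − (-65)·(-55) = -5200.
∂h/∂x = [(+0.05)·(-65) − (+0.01)·(-55)] / -5200 = +0.0005192
∂h/∂y = [25·(+0.01) − (-65)·(+0.05)] / -5200 = -0.0006731
|∇h| = √(0.0005192² + -0.0006731²) = 0.0008501

0.000850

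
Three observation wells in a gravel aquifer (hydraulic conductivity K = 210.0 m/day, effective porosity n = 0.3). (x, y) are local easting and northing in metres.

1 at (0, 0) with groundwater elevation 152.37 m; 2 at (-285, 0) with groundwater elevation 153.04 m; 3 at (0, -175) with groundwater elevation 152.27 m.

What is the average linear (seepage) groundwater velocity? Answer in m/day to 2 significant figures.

1.7 m/day

∂h/∂x = (153.04 − 152.37) / (-285 − 0) = -0.002351
∂h/∂y = (152.27 − 152.37) / (-175 − 0) = +0.0005714
|∇h| = √(-0.002351² + 0.0005714²) = 0.002419
Seepage velocity v = K·i/n = 210.0 × 0.002419 / 0.3 = 1.693 m/day.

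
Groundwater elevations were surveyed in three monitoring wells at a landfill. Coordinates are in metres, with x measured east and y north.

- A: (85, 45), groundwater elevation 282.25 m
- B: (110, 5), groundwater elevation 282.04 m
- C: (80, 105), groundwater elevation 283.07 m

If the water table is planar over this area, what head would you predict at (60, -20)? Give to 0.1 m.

280.9 m

Taking A as reference: B−A = (25, -40, -0.21); C−A = (-5, 60, +0.82).
Solve a·Δx + b·Δy = Δh: det = 25·60 − (-5)·(-40) = 1300.
∂h/∂x = [(-0.21)·60 − (+0.82)·(-40)] / 1300 = +0.01554
∂h/∂y = [25·(+0.82) − (-5)·(-0.21)] / 1300 = +0.01496
h(60, -20) = 282.25 + (+0.01554)·(-25) + (+0.01496)·(-65) = 282.25 -0.388 -0.972 = 280.889 m.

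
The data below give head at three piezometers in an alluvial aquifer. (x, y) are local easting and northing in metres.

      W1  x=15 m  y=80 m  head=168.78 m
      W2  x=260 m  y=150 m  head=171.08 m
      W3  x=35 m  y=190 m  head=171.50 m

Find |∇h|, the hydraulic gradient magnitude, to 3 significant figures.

Differences from W1: to W2 (Δx, Δy, Δh) = (245, 70, +2.30); to W3 = (20, 110, +2.72).
Solve a·Δx + b·Δy = Δh: det = 245·110 − 20·70 = 25550.
∂h/∂x = [(+2.30)·110 − (+2.72)·70] / 25550 = +0.002450
∂h/∂y = [245·(+2.72) − 20·(+2.30)] / 25550 = +0.02428
|∇h| = √(0.002450² + 0.02428²) = 0.0244

0.0244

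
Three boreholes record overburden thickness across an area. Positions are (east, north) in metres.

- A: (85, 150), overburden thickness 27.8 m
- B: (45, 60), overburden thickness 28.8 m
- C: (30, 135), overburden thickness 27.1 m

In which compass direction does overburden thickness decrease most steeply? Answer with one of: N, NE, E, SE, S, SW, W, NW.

Taking A as reference: B−A = (-40, -90, +1.0); C−A = (-55, -15, -0.7).
Solve a·Δx + b·Δy = Δd: det = (-40)·(-15) − (-55)·(-90) = -4350.
∂d/∂x = [(+1.0)·(-15) − (-0.7)·(-90)] / -4350 = +0.01793
∂d/∂y = [(-40)·(-0.7) − (-55)·(+1.0)] / -4350 = -0.01908
Steepest decrease is along −∇f = (-0.01793 E, +0.01908 N) → northwest.

NW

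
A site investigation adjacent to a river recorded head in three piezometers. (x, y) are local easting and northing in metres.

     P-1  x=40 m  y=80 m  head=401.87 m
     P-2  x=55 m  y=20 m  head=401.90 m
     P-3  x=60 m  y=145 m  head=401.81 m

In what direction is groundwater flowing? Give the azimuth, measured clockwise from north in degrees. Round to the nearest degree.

Taking P-1 as reference: P-2−P-1 = (15, -60, +0.03); P-3−P-1 = (20, 65, -0.06).
Determinant of the coordinate differences = 15·65 − 20·(-60) = 2175.
∂h/∂x = [(+0.03)·65 − (-0.06)·(-60)] / 2175 = -0.0007586
∂h/∂y = [15·(-0.06) − 20·(+0.03)] / 2175 = -0.0006897
Flow direction (−∇h) has components (+0.0007586 E, +0.0006897 N).
Azimuth = atan2(E, N) = atan2(+0.0007586, +0.0006897) = 47.7° ≈ 048°.

048°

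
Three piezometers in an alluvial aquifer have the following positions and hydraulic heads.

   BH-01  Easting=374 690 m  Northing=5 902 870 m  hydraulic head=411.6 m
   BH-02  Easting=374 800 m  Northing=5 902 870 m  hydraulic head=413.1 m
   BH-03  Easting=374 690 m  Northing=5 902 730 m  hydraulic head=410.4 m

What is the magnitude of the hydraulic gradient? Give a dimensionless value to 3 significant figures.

0.0161

∂h/∂x = (413.1 − 411.6) / (374800 − 374690) = +0.01364
∂h/∂y = (410.4 − 411.6) / (5902730 − 5902870) = +0.008571
|∇h| = √(0.01364² + 0.008571²) = 0.01611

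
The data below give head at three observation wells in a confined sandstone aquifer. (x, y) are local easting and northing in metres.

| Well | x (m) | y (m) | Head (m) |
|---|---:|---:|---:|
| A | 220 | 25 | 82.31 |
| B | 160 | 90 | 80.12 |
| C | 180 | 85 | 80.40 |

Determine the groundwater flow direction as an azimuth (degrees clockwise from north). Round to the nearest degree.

345°

Taking A as reference: B−A = (-60, 65, -2.19); C−A = (-40, 60, -1.91).
Solve a·Δx + b·Δy = Δh: det = (-60)·60 − (-40)·65 = -1000.
∂h/∂x = [(-2.19)·60 − (-1.91)·65] / -1000 = +0.007250
∂h/∂y = [(-60)·(-1.91) − (-40)·(-2.19)] / -1000 = -0.02700
Flow direction (−∇h) has components (-0.007250 E, +0.02700 N).
Azimuth = atan2(E, N) = atan2(-0.007250, +0.02700) = 345.0° ≈ 345°.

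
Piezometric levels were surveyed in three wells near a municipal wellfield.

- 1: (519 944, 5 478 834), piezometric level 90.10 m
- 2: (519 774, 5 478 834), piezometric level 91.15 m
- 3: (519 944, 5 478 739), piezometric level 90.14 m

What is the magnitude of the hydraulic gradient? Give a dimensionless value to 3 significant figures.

∂h/∂x = (91.15 − 90.10) / (519774 − 519944) = -0.006176
∂h/∂y = (90.14 − 90.10) / (5478739 − 5478834) = -0.0004211
|∇h| = √(-0.006176² + -0.0004211²) = 0.00619

0.00619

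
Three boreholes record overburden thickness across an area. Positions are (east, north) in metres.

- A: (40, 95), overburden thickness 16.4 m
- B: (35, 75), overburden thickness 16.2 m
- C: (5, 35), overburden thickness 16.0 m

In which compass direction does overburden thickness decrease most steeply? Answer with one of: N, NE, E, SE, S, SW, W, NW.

Three-point gradient (reference A): Δ to B = (-5, -20, -0.2), Δ to C = (-35, -60, -0.4).
∂d/∂x = -0.010000, ∂d/∂y = +0.01250 (det = -400).
Steepest decrease is along −∇f = (+0.010000 E, -0.01250 N) → southeast.

SE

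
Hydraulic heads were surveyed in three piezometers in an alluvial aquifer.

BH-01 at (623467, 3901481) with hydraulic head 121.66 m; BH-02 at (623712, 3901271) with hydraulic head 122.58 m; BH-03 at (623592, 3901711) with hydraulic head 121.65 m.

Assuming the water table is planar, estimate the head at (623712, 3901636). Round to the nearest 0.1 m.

122.1 m

Three-point gradient (reference BH-01): Δ to BH-02 = (245, -210, +0.92), Δ to BH-03 = (125, 230, -0.01).
∂h/∂x = +0.002536, ∂h/∂y = -0.001422 (det = 82600).
h(623712, 3901636) = 121.66 + (+0.002536)·(245) + (-0.001422)·(155) = 121.66 +0.621 -0.220 = 122.061 m.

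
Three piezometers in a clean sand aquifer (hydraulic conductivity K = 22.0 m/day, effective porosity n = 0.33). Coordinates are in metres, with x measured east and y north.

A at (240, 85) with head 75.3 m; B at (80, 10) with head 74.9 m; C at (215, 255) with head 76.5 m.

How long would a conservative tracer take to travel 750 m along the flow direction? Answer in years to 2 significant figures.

With h = a·x + b·y + c and A as origin, the differences give:
  (-160)·a + (-75)·b = -0.4
  (-25)·a + 170·b = +1.2
Eliminate b (×170 and ×(-75), subtract): -29075·a = 22.00 → a = ∂h/∂x = -0.0007567
Back-substitute: b = ∂h/∂y = +0.006948.
|∇h| = √(-0.0007567² + 0.006948²) = 0.006989
Seepage velocity v = K·i/n = 22.0 × 0.006989 / 0.33 = 0.4659 m/day.
t = 750 / 0.4659 = 1610 days = 4.41 years.

4.4 years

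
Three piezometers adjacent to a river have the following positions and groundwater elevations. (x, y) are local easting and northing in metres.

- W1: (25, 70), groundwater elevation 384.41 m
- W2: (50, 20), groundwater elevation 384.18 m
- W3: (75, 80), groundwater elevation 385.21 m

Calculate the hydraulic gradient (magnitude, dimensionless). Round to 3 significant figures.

0.0179

With h = a·x + b·y + c and W1 as origin, the differences give:
  25·a + (-50)·b = -0.23
  50·a + 10·b = +0.80
Eliminate b (×10 and ×(-50), subtract): 2750·a = 37.700 → a = ∂h/∂x = +0.01371
Back-substitute: b = ∂h/∂y = +0.01145.
|∇h| = √(0.01371² + 0.01145²) = 0.01786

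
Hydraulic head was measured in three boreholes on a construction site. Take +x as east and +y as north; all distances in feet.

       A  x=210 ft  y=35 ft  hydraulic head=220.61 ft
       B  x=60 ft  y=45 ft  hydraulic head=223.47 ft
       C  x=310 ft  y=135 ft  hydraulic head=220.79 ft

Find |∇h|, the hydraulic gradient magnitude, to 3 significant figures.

0.0264

Differences from A: to B (Δx, Δy, Δh) = (-150, 10, +2.86); to C = (100, 100, +0.18).
Solve a·Δx + b·Δy = Δh: det = (-150)·100 − 100·10 = -16000.
∂h/∂x = [(+2.86)·100 − (+0.18)·10] / -16000 = -0.01776
∂h/∂y = [(-150)·(+0.18) − 100·(+2.86)] / -16000 = +0.01956
|∇h| = √(-0.01776² + 0.01956²) = 0.02642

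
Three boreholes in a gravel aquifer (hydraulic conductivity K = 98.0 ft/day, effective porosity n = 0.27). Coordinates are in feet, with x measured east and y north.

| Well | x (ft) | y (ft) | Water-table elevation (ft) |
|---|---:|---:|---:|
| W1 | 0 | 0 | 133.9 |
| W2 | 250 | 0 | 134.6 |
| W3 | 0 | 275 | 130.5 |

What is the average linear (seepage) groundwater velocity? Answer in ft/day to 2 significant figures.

∂h/∂x = (134.6 − 133.9) / (250 − 0) = +0.002800
∂h/∂y = (130.5 − 133.9) / (275 − 0) = -0.01236
|∇h| = √(0.002800² + -0.01236²) = 0.01267
Seepage velocity v = K·i/n = 98.0 × 0.01267 / 0.27 = 4.599 ft/day.

4.6 ft/day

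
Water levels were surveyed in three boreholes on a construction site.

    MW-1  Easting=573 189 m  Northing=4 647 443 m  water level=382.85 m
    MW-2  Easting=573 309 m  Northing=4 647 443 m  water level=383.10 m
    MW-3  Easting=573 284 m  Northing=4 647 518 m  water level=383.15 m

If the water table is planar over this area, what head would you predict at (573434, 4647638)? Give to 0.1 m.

383.6 m

Differences from MW-1: to MW-2 (Δx, Δy, Δh) = (120, 0, +0.25); to MW-3 = (95, 75, +0.30).
Determinant of the coordinate differences = 120·75 − 95·0 = 9000.
∂h/∂x = [(+0.25)·75 − (+0.30)·0] / 9000 = +0.002083
∂h/∂y = [120·(+0.30) − 95·(+0.25)] / 9000 = +0.001361
h(573434, 4647638) = 382.85 + (+0.002083)·(245) + (+0.001361)·(195) = 382.85 +0.510 +0.265 = 383.626 m.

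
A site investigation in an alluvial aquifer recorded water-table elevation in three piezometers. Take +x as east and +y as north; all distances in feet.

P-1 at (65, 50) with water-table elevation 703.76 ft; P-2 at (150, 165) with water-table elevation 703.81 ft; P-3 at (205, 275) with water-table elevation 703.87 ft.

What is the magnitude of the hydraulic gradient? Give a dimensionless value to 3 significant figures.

With h = a·x + b·y + c and P-1 as origin, the differences give:
  85·a + 115·b = +0.05
  140·a + 225·b = +0.11
Eliminate b (×225 and ×115, subtract): 3025·a = -1.400 → a = ∂h/∂x = -0.0004628
Back-substitute: b = ∂h/∂y = +0.0007769.
|∇h| = √(-0.0004628² + 0.0007769²) = 0.0009043

0.000904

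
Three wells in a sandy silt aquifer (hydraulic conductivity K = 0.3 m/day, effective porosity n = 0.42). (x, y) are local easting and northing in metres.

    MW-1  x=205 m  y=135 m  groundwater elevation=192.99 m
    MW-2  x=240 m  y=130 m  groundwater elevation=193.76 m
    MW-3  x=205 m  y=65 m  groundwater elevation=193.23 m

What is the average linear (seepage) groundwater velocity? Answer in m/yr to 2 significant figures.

5.7 m/yr

Taking MW-1 as reference: MW-2−MW-1 = (35, -5, +0.77); MW-3−MW-1 = (0, -70, +0.24).
Determinant of the coordinate differences = 35·(-70) − 0·(-5) = -2450.
∂h/∂x = [(+0.77)·(-70) − (+0.24)·(-5)] / -2450 = +0.02151
∂h/∂y = [35·(+0.24) − 0·(+0.77)] / -2450 = -0.003429
|∇h| = √(0.02151² + -0.003429²) = 0.02178
Seepage velocity v = K·i/n = 0.3 × 0.02178 / 0.42 = 0.01556 m/day = 5.683 m/yr.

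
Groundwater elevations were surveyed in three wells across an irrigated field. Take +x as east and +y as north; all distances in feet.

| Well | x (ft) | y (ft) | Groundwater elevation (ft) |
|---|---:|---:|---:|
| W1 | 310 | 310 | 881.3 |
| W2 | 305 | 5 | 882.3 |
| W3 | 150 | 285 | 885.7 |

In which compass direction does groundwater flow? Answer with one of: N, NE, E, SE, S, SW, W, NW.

Three-point gradient (reference W1): Δ to W2 = (-5, -305, +1.0), Δ to W3 = (-160, -25, +4.4).
∂h/∂x = -0.02706, ∂h/∂y = -0.002835 (det = -48675).
Flow = −∇h = (+0.02706 east, +0.002835 north), which points east.

E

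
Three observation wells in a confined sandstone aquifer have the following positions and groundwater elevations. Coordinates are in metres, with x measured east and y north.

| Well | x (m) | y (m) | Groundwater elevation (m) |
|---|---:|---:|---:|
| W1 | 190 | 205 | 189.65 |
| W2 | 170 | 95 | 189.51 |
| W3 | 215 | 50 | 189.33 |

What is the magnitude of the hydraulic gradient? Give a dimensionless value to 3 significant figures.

Differences from W1: to W2 (Δx, Δy, Δh) = (-20, -110, -0.14); to W3 = (25, -155, -0.32).
Determinant of the coordinate differences = (-20)·(-155) − 25·(-110) = 5850.
∂h/∂x = [(-0.14)·(-155) − (-0.32)·(-110)] / 5850 = -0.002308
∂h/∂y = [(-20)·(-0.32) − 25·(-0.14)] / 5850 = +0.001692
|∇h| = √(-0.002308² + 0.001692²) = 0.002862

0.00286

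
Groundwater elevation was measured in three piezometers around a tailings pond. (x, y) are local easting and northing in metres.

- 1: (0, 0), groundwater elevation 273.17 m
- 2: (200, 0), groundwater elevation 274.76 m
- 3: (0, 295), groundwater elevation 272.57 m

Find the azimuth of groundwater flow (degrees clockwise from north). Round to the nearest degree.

∂h/∂x = (274.76 − 273.17) / (200 − 0) = +0.007950
∂h/∂y = (272.57 − 273.17) / (295 − 0) = -0.002034
Flow direction (−∇h) has components (-0.007950 E, +0.002034 N).
Azimuth = atan2(E, N) = atan2(-0.007950, +0.002034) = 284.4° ≈ 284°.

284°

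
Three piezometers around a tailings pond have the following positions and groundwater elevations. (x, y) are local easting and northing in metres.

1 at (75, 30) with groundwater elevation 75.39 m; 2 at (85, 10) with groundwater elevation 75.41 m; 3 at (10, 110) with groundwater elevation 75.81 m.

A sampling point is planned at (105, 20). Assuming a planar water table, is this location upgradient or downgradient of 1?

downgradient

Differences from 1: to 2 (Δx, Δy, Δh) = (10, -20, +0.02); to 3 = (-65, 80, +0.42).
Solve a·Δx + b·Δy = Δh: det = 10·80 − (-65)·(-20) = -500.
∂h/∂x = [(+0.02)·80 − (+0.42)·(-20)] / -500 = -0.02000
∂h/∂y = [10·(+0.42) − (-65)·(+0.02)] / -500 = -0.01100
Head at (105, 20) = 75.39 + (-0.02000)·(30) + (-0.01100)·(-10) = 74.90 m.
That is lower than the 75.39 m at 1, so the point is downgradient.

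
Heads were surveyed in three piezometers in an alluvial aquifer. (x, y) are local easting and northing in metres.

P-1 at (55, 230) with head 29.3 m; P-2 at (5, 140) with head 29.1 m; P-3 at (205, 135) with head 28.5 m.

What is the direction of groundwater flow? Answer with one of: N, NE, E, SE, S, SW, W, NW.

Differences from P-1: to P-2 (Δx, Δy, Δh) = (-50, -90, -0.2); to P-3 = (150, -95, -0.8).
Determinant of the coordinate differences = (-50)·(-95) − 150·(-90) = 18250.
∂h/∂x = [(-0.2)·(-95) − (-0.8)·(-90)] / 18250 = -0.002904
∂h/∂y = [(-50)·(-0.8) − 150·(-0.2)] / 18250 = +0.003836
Flow = −∇h = (+0.002904 east, -0.003836 north), which points southeast.

SE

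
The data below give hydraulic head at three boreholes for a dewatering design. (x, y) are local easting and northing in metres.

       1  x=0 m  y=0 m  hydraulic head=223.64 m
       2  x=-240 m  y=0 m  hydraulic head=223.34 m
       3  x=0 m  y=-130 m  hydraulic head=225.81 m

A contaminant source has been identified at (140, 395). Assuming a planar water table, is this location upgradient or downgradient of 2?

downgradient

∂h/∂x = (223.34 − 223.64) / (-240 − 0) = +0.001250
∂h/∂y = (225.81 − 223.64) / (-130 − 0) = -0.01669
Head at (140, 395) = 223.64 + (+0.001250)·(140) + (-0.01669)·(395) = 217.22 m.
That is lower than the 223.34 m at 2, so the point is downgradient.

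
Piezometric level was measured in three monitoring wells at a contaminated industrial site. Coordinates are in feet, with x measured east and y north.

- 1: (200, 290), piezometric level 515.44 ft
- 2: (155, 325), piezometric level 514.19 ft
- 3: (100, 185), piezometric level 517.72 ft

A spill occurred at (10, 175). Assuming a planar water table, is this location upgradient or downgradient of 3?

With h = a·x + b·y + c and 1 as origin, the differences give:
  (-45)·a + 35·b = -1.25
  (-100)·a + (-105)·b = +2.28
Eliminate b (×(-105) and ×35, subtract): 8225·a = 51.450 → a = ∂h/∂x = +0.006255
Back-substitute: b = ∂h/∂y = -0.02767.
Head at (10, 175) = 515.44 + (+0.006255)·(-190) + (-0.02767)·(-115) = 517.43 ft.
That is lower than the 517.72 ft at 3, so the point is downgradient.

downgradient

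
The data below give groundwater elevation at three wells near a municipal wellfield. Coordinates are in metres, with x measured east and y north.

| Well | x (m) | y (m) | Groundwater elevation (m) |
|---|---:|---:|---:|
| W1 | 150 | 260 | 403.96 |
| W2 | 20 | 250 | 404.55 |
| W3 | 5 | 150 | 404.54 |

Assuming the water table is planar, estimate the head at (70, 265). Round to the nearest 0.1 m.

404.3 m

With h = a·x + b·y + c and W1 as origin, the differences give:
  (-130)·a + (-10)·b = +0.59
  (-145)·a + (-110)·b = +0.58
Eliminate b (×(-110) and ×(-10), subtract): 12850·a = -59.100 → a = ∂h/∂x = -0.004599
Back-substitute: b = ∂h/∂y = +0.0007899.
h(70, 265) = 403.96 + (-0.004599)·(-80) + (+0.0007899)·(5) = 403.96 +0.368 +0.004 = 404.332 m.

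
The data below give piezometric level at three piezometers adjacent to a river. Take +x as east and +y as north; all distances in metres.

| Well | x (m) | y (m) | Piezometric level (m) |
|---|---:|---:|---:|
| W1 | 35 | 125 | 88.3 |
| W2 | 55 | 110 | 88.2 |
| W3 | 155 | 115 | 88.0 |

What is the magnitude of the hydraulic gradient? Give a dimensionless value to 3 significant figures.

Three-point gradient (reference W1): Δ to W2 = (20, -15, -0.1), Δ to W3 = (120, -10, -0.3).
∂h/∂x = -0.002188, ∂h/∂y = +0.003750 (det = 1600).
|∇h| = √(-0.002188² + 0.003750²) = 0.004342

0.00434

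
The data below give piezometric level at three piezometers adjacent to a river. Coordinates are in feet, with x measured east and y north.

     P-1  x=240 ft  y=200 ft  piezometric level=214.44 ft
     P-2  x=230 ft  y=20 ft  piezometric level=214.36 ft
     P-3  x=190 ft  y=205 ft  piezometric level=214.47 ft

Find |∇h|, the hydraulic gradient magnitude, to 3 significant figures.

Taking P-1 as reference: P-2−P-1 = (-10, -180, -0.08); P-3−P-1 = (-50, 5, +0.03).
Solve a·Δx + b·Δy = Δh: det = (-10)·5 − (-50)·(-180) = -9050.
∂h/∂x = [(-0.08)·5 − (+0.03)·(-180)] / -9050 = -0.0005525
∂h/∂y = [(-10)·(+0.03) − (-50)·(-0.08)] / -9050 = +0.0004751
|∇h| = √(-0.0005525² + 0.0004751²) = 0.0007287

0.000729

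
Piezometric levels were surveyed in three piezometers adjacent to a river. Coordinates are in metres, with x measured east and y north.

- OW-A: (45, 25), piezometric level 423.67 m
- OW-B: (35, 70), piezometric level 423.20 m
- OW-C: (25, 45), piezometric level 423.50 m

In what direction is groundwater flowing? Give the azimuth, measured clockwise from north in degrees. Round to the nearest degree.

013°

Taking OW-A as reference: OW-B−OW-A = (-10, 45, -0.47); OW-C−OW-A = (-20, 20, -0.17).
Solve a·Δx + b·Δy = Δh: det = (-10)·20 − (-20)·45 = 700.
∂h/∂x = [(-0.47)·20 − (-0.17)·45] / 700 = -0.002500
∂h/∂y = [(-10)·(-0.17) − (-20)·(-0.47)] / 700 = -0.01100
Flow direction (−∇h) has components (+0.002500 E, +0.01100 N).
Azimuth = atan2(E, N) = atan2(+0.002500, +0.01100) = 12.8° ≈ 013°.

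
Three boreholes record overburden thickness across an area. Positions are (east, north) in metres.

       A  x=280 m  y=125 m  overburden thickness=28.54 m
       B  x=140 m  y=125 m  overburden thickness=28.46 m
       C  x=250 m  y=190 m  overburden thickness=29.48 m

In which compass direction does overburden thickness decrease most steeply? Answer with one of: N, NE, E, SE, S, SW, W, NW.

Differences from A: to B (Δx, Δy, Δh) = (-140, 0, -0.08); to C = (-30, 65, +0.94).
Solve a·Δx + b·Δy = Δd: det = (-140)·65 − (-30)·0 = -9100.
∂d/∂x = [(-0.08)·65 − (+0.94)·0] / -9100 = +0.0005714
∂d/∂y = [(-140)·(+0.94) − (-30)·(-0.08)] / -9100 = +0.01473
Steepest decrease is along −∇f = (-0.0005714 E, -0.01473 N) → south.

S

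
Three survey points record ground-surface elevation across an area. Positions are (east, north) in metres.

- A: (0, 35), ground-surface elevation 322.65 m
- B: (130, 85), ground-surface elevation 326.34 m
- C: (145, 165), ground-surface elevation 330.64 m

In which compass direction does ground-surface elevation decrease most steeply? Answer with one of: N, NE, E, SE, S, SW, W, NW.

Three-point gradient (reference A): Δ to B = (130, 50, +3.69), Δ to C = (145, 130, +7.99).
∂z/∂x = +0.008311, ∂z/∂y = +0.05219 (det = 9650).
Steepest decrease is along −∇f = (-0.008311 E, -0.05219 N) → south.

S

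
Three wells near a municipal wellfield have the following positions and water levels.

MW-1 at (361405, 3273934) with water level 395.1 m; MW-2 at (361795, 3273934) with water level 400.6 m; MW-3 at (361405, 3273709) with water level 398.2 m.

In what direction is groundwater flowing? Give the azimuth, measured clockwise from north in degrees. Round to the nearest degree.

314°

∂h/∂x = (400.6 − 395.1) / (361795 − 361405) = +0.01410
∂h/∂y = (398.2 − 395.1) / (3273709 − 3273934) = -0.01378
Flow direction (−∇h) has components (-0.01410 E, +0.01378 N).
Azimuth = atan2(E, N) = atan2(-0.01410, +0.01378) = 314.3° ≈ 314°.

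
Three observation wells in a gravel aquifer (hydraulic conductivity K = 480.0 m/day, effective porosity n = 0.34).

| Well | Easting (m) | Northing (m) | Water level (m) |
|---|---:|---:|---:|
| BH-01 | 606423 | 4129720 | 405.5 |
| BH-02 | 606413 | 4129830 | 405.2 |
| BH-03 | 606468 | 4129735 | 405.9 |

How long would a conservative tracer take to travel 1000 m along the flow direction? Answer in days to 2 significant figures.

73 days

Differences from BH-01: to BH-02 (Δx, Δy, Δh) = (-10, 110, -0.3); to BH-03 = (45, 15, +0.4).
Determinant of the coordinate differences = (-10)·15 − 45·110 = -5100.
∂h/∂x = [(-0.3)·15 − (+0.4)·110] / -5100 = +0.009510
∂h/∂y = [(-10)·(+0.4) − 45·(-0.3)] / -5100 = -0.001863
|∇h| = √(0.009510² + -0.001863²) = 0.009691
Seepage velocity v = K·i/n = 480.0 × 0.009691 / 0.34 = 13.68 m/day.
t = 1000 / 13.68 = 73.1 days.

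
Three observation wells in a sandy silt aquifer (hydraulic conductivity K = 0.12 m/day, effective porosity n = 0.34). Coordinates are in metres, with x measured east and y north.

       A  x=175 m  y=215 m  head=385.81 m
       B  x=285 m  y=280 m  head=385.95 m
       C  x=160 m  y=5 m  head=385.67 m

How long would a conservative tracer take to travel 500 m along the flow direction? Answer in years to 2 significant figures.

Taking A as reference: B−A = (110, 65, +0.14); C−A = (-15, -210, -0.14).
Solve a·Δx + b·Δy = Δh: det = 110·(-210) − (-15)·65 = -22125.
∂h/∂x = [(+0.14)·(-210) − (-0.14)·65] / -22125 = +0.0009175
∂h/∂y = [110·(-0.14) − (-15)·(+0.14)] / -22125 = +0.0006011
|∇h| = √(0.0009175² + 0.0006011²) = 0.001097
Seepage velocity v = K·i/n = 0.12 × 0.001097 / 0.34 = 0.0003872 m/day.
t = 500 / 0.0003872 = 1.291e+06 days = 3.53e+03 years.

3500 years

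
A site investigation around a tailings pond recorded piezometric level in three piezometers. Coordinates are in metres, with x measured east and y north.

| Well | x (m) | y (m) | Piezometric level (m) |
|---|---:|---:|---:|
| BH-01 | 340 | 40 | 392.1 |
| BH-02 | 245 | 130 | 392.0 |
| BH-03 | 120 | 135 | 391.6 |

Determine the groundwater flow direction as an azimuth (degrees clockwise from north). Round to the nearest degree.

Differences from BH-01: to BH-02 (Δx, Δy, Δh) = (-95, 90, -0.1); to BH-03 = (-220, 95, -0.5).
Determinant of the coordinate differences = (-95)·95 − (-220)·90 = 10775.
∂h/∂x = [(-0.1)·95 − (-0.5)·90] / 10775 = +0.003295
∂h/∂y = [(-95)·(-0.5) − (-220)·(-0.1)] / 10775 = +0.002367
Flow direction (−∇h) has components (-0.003295 E, -0.002367 N).
Azimuth = atan2(E, N) = atan2(-0.003295, -0.002367) = 234.3° ≈ 234°.

234°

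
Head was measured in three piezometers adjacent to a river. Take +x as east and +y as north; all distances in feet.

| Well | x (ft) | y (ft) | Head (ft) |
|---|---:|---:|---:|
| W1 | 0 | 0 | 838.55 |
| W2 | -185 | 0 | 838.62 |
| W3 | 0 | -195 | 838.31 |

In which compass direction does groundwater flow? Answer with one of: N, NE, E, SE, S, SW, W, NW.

∂h/∂x = (838.62 − 838.55) / (-185 − 0) = -0.0003784
∂h/∂y = (838.31 − 838.55) / (-195 − 0) = +0.001231
Flow = −∇h = (+0.0003784 east, -0.001231 north), which points south.

S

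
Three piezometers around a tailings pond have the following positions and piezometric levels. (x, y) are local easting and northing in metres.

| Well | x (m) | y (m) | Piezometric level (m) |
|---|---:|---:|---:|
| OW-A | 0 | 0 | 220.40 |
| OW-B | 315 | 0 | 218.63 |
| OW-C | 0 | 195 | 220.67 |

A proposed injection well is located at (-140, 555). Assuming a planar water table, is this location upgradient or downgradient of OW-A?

∂h/∂x = (218.63 − 220.40) / (315 − 0) = -0.005619
∂h/∂y = (220.67 − 220.40) / (195 − 0) = +0.001385
Head at (-140, 555) = 220.40 + (-0.005619)·(-140) + (+0.001385)·(555) = 221.96 m.
That is higher than the 220.40 m at OW-A, so the point is upgradient.

upgradient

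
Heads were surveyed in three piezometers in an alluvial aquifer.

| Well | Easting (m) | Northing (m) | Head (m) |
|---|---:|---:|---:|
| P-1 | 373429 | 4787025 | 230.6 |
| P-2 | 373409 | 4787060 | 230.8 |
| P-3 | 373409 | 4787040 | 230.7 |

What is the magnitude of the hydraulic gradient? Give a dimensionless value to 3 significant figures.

0.00515

Three-point gradient (reference P-1): Δ to P-2 = (-20, 35, +0.2), Δ to P-3 = (-20, 15, +0.1).
∂h/∂x = -0.001250, ∂h/∂y = +0.005000 (det = 400).
|∇h| = √(-0.001250² + 0.005000²) = 0.005154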